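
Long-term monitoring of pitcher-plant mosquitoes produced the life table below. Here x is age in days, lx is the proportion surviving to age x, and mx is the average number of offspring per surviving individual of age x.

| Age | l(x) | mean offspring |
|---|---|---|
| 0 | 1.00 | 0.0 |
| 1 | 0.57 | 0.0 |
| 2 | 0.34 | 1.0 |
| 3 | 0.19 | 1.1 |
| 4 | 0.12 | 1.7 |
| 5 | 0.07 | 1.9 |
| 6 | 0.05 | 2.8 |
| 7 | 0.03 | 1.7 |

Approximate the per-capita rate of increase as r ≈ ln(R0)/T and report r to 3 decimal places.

0.020

R0 = Σ lx·mx = 0 + 0 + 0.34 + 0.209 + 0.204 + 0.133 + 0.14 + 0.051 = 1.077
Σ x·lx·mx = 3.985; T = 3.985/1.077 = 3.70009…
r ≈ ln(R0)/T = ln(1.077)/3.70009… = 0.02005… → 0.020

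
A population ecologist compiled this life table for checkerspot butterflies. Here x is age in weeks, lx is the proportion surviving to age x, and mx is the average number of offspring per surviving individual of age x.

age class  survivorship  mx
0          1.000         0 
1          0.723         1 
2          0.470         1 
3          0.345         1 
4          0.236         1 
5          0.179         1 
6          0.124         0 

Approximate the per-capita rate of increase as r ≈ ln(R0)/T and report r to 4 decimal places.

R0 = Σ lx·mx = 0 + 0.723 + 0.47 + 0.345 + 0.236 + 0.179 + 0 = 1.953
Σ x·lx·mx = 4.537; T = 4.537/1.953 = 2.32309…
r ≈ ln(R0)/T = ln(1.953)/2.32309… = 0.288136… → 0.2881

0.2881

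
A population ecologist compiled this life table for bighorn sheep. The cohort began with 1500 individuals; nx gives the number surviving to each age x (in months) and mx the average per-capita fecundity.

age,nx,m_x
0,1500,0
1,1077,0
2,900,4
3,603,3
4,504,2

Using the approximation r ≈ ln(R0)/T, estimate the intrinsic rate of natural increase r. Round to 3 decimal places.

0.560

lx = nx/n0 = nx/1500: 1, 0.718, 0.6, 0.402, 0.336
R0 = Σ lx·mx = 0 + 0 + 2.4 + 1.206 + 0.672 = 4.278
Σ x·lx·mx = 11.106; T = 11.106/4.278 = 2.59607…
r ≈ ln(R0)/T = ln(4.278)/2.59607… = 0.55988… → 0.560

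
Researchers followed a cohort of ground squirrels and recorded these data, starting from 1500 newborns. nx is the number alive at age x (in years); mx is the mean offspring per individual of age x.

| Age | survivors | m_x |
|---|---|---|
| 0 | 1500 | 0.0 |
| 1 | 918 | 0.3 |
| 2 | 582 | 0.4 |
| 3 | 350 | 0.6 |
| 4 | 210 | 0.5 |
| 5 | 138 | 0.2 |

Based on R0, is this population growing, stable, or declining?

lx = nx/n0 = nx/1500: 1, 0.612, 0.388, 0.23333…, 0.14, 0.092
R0 = Σ lx·mx = 0 + 0.1836 + 0.1552 + 0.14… + 0.07 + 0.0184 = 0.5672…
R0 < 1, so the population is declining.

declining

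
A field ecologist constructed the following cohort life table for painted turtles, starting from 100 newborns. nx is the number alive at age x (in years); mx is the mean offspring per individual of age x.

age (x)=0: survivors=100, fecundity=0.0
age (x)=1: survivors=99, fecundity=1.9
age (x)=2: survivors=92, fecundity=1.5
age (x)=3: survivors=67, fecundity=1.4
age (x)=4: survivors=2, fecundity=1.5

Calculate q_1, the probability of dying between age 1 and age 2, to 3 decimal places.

0.071

lx = nx/n0 = nx/100: 1, 0.99, 0.92, 0.67, 0.02
q_1 = (l_1 − l_2) / l_1 = (0.99 − 0.92) / 0.99
     = 0.07 / 0.99 = 0.070707… → 0.071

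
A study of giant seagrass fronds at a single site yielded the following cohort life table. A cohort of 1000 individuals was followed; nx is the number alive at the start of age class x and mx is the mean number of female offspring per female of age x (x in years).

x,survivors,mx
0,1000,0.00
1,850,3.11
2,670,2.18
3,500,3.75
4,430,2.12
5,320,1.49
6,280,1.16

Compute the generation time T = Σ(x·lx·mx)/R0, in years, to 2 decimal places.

2.49

lx = nx/n0 = nx/1000: 1, 0.85, 0.67, 0.5, 0.43, 0.32, 0.28
lx·mx: 0, 2.6435, 1.4606, 1.875, 0.9116, 0.4768, 0.3248 → R0 = 7.6923
x·lx·mx: 0, 2.6435, 2.9212, 5.625, 3.6464, 2.384, 1.9488 → Σ = 19.1689
T = 19.1689 / 7.6923 = 2.491959… → 2.49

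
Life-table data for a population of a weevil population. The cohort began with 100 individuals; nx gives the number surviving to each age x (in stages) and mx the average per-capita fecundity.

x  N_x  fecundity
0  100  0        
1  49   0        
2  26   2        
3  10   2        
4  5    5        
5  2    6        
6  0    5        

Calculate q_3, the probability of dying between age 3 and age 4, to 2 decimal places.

lx = nx/n0 = nx/100: 1, 0.49, 0.26, 0.1, 0.05, 0.02, 0
q_3 = (l_3 − l_4) / l_3 = (0.1 − 0.05) / 0.1
     = 0.05 / 0.1 = 0.5 → 0.50

0.50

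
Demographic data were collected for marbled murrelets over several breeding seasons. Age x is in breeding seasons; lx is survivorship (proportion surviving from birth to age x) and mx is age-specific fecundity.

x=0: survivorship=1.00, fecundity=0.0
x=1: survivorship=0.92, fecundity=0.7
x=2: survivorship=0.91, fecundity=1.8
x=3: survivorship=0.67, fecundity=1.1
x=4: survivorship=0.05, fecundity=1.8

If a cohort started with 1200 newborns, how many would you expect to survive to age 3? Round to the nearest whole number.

Expected survivors = N0 · l_3 = 1200 × 0.67 = 804 → 804

804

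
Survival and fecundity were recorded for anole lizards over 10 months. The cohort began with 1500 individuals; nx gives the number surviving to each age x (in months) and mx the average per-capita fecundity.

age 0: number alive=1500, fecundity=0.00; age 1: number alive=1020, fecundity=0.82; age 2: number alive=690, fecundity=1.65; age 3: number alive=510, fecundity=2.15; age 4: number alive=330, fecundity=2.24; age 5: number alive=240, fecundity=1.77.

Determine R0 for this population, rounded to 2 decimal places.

2.82

lx = nx/n0 = nx/1500: 1, 0.68, 0.46, 0.34, 0.22, 0.16
lx·mx by age: 0, 0.5576, 0.759, 0.731, 0.4928, 0.2832
R0 = Σ lx·mx = 2.8236 → 2.82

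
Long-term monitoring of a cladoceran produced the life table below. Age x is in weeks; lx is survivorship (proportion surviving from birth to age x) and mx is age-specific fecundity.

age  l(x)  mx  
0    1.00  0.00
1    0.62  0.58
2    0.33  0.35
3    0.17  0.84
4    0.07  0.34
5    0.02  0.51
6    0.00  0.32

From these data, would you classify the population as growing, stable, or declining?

R0 = Σ lx·mx = 0 + 0.3596 + 0.1155 + 0.1428 + 0.0238 + 0.0102 + 0 = 0.6519
R0 < 1, so the population is declining.

declining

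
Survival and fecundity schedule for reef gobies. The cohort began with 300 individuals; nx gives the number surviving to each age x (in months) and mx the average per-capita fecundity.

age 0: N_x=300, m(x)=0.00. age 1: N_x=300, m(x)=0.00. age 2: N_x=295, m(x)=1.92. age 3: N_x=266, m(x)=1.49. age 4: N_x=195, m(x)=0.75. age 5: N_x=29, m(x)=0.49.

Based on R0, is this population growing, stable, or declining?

lx = nx/n0 = nx/300: 1, 1, 0.98333…, 0.88667…, 0.65, 0.09667…
R0 = Σ lx·mx = 0 + 0 + 1.888… + 1.321133… + 0.4875 + 0.047367… = 3.744…
R0 > 1, so the population is growing.

growing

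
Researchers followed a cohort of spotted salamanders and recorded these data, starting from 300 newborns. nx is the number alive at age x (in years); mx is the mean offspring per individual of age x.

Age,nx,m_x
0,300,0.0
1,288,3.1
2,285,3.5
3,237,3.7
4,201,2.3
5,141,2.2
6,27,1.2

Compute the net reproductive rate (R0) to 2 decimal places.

lx = nx/n0 = nx/300: 1, 0.96, 0.95, 0.79, 0.67, 0.47, 0.09
lx·mx by age: 0, 2.976, 3.325, 2.923, 1.541, 1.034, 0.108
R0 = Σ lx·mx = 11.907 → 11.91

11.91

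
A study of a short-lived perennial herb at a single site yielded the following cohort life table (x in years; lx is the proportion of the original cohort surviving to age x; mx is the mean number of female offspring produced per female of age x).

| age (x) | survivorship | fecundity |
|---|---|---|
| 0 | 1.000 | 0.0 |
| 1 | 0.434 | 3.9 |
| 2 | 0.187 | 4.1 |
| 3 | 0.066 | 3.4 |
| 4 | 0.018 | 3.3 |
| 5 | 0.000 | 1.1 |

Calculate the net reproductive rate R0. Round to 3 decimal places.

2.743

lx·mx by age: 0, 1.6926, 0.7667, 0.2244, 0.0594, 0
R0 = Σ lx·mx = 2.7431 → 2.743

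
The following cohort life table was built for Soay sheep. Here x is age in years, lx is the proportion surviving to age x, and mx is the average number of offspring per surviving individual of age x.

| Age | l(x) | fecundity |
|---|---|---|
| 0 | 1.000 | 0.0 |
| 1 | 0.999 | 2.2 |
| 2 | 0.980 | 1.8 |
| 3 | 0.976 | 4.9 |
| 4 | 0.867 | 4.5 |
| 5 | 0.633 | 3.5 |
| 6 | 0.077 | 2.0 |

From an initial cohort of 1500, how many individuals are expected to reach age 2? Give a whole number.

1470

Expected survivors = N0 · l_2 = 1500 × 0.980 = 1470 → 1470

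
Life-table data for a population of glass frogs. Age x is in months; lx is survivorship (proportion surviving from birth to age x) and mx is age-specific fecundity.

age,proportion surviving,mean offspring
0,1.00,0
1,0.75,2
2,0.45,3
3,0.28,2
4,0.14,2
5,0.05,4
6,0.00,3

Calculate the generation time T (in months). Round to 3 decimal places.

2.057

lx·mx: 0, 1.5, 1.35, 0.56, 0.28, 0.2, 0 → R0 = 3.89
x·lx·mx: 0, 1.5, 2.7, 1.68, 1.12, 1, 0 → Σ = 8
T = 8 / 3.89 = 2.056555… → 2.057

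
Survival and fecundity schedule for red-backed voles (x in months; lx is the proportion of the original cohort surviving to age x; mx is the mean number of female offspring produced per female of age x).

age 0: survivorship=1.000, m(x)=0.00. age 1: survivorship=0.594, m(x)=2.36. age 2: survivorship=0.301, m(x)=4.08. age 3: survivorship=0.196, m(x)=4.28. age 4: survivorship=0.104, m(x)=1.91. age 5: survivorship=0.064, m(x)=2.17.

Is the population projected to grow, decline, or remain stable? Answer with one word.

growing

R0 = Σ lx·mx = 0 + 1.40184 + 1.22808 + 0.83888 + 0.19864 + 0.13888 = 3.80632
R0 > 1, so the population is growing.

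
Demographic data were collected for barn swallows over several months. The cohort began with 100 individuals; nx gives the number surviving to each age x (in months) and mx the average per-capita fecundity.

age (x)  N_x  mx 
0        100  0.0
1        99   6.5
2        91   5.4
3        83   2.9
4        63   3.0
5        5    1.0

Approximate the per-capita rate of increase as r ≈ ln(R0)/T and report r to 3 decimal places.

lx = nx/n0 = nx/100: 1, 0.99, 0.91, 0.83, 0.63, 0.05
R0 = Σ lx·mx = 0 + 6.435 + 4.914 + 2.407 + 1.89 + 0.05 = 15.696
Σ x·lx·mx = 31.294; T = 31.294/15.696 = 1.99376…
r ≈ ln(R0)/T = ln(15.696)/1.99376… = 1.38101… → 1.381

1.381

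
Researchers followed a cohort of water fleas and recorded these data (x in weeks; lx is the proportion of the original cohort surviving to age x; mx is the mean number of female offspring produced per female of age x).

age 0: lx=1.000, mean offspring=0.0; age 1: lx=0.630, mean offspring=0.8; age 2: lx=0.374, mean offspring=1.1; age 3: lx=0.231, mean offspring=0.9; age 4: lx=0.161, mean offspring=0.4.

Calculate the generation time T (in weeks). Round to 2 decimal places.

1.86

lx·mx: 0, 0.504, 0.4114, 0.2079, 0.0644 → R0 = 1.1877
x·lx·mx: 0, 0.504, 0.8228, 0.6237, 0.2576 → Σ = 2.2081
T = 2.2081 / 1.1877 = 1.85914… → 1.86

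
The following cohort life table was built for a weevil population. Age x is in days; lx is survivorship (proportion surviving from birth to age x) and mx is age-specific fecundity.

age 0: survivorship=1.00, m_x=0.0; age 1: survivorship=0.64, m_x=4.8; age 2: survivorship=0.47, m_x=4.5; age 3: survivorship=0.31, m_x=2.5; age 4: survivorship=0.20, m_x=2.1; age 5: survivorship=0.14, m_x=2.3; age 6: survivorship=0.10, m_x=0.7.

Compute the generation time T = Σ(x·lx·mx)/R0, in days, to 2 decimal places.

1.97

lx·mx: 0, 3.072, 2.115, 0.775, 0.42, 0.322, 0.07 → R0 = 6.774
x·lx·mx: 0, 3.072, 4.23, 2.325, 1.68, 1.61, 0.42 → Σ = 13.337
T = 13.337 / 6.774 = 1.968851… → 1.97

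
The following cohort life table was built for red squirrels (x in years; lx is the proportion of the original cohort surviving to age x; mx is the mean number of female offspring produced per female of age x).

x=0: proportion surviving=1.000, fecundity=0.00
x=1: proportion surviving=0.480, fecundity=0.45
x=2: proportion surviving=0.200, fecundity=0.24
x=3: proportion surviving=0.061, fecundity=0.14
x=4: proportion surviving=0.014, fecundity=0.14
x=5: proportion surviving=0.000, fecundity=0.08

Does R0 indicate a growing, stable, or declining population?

declining

R0 = Σ lx·mx = 0 + 0.216 + 0.048 + 0.00854 + 0.00196 + 0 = 0.2745
R0 < 1, so the population is declining.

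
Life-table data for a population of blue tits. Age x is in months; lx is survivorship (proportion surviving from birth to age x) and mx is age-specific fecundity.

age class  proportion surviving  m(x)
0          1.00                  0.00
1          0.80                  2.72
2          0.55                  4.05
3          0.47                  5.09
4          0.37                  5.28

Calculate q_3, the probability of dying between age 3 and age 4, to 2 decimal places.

q_3 = (l_3 − l_4) / l_3 = (0.47 − 0.37) / 0.47
     = 0.1 / 0.47 = 0.212766… → 0.21

0.21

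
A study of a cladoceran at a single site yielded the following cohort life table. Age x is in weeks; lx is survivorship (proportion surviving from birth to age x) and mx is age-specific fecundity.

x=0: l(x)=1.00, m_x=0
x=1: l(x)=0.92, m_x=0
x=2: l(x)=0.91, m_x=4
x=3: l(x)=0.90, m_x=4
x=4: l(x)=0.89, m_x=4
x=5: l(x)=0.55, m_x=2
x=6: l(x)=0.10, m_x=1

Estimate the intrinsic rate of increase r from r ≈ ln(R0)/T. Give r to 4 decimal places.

0.7761

R0 = Σ lx·mx = 0 + 0 + 3.64 + 3.6 + 3.56 + 1.1 + 0.1 = 12
Σ x·lx·mx = 38.42; T = 38.42/12 = 3.20167…
r ≈ ln(R0)/T = ln(12)/3.20167… = 0.776129… → 0.7761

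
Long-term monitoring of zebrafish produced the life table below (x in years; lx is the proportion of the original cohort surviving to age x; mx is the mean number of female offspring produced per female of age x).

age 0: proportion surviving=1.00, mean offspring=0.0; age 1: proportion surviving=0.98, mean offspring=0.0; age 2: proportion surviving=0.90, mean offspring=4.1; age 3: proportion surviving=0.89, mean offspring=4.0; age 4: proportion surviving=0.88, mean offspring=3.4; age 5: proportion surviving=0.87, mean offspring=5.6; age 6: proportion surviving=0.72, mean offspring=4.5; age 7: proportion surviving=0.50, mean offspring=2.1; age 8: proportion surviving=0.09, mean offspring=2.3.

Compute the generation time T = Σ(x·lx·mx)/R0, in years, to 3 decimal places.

4.224

lx·mx: 0, 0, 3.69, 3.56, 2.992, 4.872, 3.24, 1.05, 0.207 → R0 = 19.611
x·lx·mx: 0, 0, 7.38, 10.68, 11.968, 24.36, 19.44, 7.35, 1.656 → Σ = 82.834
T = 82.834 / 19.611 = 4.223854… → 4.224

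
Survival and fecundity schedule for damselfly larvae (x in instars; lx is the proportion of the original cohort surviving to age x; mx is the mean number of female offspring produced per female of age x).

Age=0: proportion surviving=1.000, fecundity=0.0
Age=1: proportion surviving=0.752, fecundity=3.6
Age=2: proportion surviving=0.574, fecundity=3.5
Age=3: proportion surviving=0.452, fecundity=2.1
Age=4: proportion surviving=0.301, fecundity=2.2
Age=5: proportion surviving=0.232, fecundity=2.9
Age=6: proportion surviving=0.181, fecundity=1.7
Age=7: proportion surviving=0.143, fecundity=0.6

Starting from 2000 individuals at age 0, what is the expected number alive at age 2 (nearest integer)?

1148

Expected survivors = N0 · l_2 = 2000 × 0.574 = 1148 → 1148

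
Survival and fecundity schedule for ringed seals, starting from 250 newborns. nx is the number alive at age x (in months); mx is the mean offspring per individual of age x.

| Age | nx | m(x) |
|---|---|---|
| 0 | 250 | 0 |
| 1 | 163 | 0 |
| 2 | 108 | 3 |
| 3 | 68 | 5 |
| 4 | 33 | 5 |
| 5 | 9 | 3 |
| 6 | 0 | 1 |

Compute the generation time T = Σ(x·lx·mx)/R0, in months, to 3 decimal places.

2.877

lx = nx/n0 = nx/250: 1, 0.652, 0.432, 0.272, 0.132, 0.036, 0
lx·mx: 0, 0, 1.296, 1.36, 0.66, 0.108, 0 → R0 = 3.424
x·lx·mx: 0, 0, 2.592, 4.08, 2.64, 0.54, 0 → Σ = 9.852
T = 9.852 / 3.424 = 2.877336… → 2.877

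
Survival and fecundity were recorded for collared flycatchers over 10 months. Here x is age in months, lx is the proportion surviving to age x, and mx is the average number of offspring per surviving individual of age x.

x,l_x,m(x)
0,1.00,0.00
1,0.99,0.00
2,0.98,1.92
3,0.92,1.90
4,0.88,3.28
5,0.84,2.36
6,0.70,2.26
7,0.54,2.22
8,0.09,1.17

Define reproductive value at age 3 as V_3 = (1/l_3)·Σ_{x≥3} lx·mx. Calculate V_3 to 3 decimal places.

lx·mx for x ≥ 3: 1.748, 2.8864, 1.9824, 1.582, 1.1988, 0.1053 → sum = 9.5029
V_3 = 9.5029 / l_3 = 9.5029 / 0.92 = 10.329239… → 10.329

10.329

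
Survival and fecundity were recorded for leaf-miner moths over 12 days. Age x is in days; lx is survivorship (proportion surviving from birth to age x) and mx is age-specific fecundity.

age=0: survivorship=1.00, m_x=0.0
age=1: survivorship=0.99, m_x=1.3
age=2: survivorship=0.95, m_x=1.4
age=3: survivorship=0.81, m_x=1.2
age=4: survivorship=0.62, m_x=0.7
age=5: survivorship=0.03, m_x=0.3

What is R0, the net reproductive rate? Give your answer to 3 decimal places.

lx·mx by age: 0, 1.287, 1.33, 0.972, 0.434, 0.009
R0 = Σ lx·mx = 4.032 → 4.032

4.032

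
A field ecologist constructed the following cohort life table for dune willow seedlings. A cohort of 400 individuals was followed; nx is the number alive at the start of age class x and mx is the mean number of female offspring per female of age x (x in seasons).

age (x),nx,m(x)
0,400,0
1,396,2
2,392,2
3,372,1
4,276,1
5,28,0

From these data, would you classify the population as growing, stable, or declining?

lx = nx/n0 = nx/400: 1, 0.99, 0.98, 0.93, 0.69, 0.07
R0 = Σ lx·mx = 0 + 1.98 + 1.96 + 0.93 + 0.69 + 0 = 5.56
R0 > 1, so the population is growing.

growing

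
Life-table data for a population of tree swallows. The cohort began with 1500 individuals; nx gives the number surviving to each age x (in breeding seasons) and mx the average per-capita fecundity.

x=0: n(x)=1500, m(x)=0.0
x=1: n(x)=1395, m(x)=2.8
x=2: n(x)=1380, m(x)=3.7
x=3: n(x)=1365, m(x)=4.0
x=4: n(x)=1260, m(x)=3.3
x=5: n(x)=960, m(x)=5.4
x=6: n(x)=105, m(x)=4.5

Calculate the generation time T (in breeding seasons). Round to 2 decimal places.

3.12

lx = nx/n0 = nx/1500: 1, 0.93, 0.92, 0.91, 0.84, 0.64, 0.07
lx·mx: 0, 2.604, 3.404, 3.64, 2.772, 3.456, 0.315 → R0 = 16.191
x·lx·mx: 0, 2.604, 6.808, 10.92, 11.088, 17.28, 1.89 → Σ = 50.59
T = 50.59 / 16.191 = 3.124575… → 3.12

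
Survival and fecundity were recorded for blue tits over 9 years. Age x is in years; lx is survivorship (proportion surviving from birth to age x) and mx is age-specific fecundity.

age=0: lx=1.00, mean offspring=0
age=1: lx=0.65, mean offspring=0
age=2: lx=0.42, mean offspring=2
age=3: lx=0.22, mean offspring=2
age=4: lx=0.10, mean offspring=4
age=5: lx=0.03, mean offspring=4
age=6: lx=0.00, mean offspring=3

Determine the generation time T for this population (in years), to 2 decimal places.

2.89

lx·mx: 0, 0, 0.84, 0.44, 0.4, 0.12, 0 → R0 = 1.8
x·lx·mx: 0, 0, 1.68, 1.32, 1.6, 0.6, 0 → Σ = 5.2
T = 5.2 / 1.8 = 2.888889… → 2.89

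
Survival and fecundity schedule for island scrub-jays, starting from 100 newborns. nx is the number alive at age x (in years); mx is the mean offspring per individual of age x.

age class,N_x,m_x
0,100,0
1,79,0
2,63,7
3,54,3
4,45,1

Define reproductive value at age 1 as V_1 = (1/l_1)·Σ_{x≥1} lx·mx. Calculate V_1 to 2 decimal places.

8.20

lx = nx/n0 = nx/100: 1, 0.79, 0.63, 0.54, 0.45
lx·mx for x ≥ 1: 0, 4.41, 1.62, 0.45 → sum = 6.48
V_1 = 6.48 / l_1 = 6.48 / 0.79 = 8.202532… → 8.20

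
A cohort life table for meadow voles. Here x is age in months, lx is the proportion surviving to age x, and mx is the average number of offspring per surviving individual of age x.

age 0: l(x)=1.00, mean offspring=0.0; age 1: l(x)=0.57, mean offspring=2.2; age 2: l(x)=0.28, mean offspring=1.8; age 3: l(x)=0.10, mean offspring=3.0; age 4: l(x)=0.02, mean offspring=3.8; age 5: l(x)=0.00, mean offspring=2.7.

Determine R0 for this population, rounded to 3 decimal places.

2.134

lx·mx by age: 0, 1.254, 0.504, 0.3, 0.076, 0
R0 = Σ lx·mx = 2.134 → 2.134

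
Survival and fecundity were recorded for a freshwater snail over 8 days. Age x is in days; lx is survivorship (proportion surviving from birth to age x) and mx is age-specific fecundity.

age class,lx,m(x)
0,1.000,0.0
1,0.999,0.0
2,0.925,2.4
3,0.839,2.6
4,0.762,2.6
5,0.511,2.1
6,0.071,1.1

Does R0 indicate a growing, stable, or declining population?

growing

R0 = Σ lx·mx = 0 + 0 + 2.22 + 2.1814 + 1.9812 + 1.0731 + 0.0781 = 7.5338
R0 > 1, so the population is growing.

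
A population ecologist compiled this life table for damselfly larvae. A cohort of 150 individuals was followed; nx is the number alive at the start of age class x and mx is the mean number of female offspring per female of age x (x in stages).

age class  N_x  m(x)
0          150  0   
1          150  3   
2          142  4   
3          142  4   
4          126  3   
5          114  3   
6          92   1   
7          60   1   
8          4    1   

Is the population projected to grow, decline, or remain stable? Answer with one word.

lx = nx/n0 = nx/150: 1, 1, 0.94667…, 0.94667…, 0.84, 0.76, 0.61333…, 0.4, 0.02667…
R0 = Σ lx·mx = 0 + 3 + 3.786667… + 3.786667… + 2.52 + 2.28 + 0.613333… + 0.4 + 0.026667… = 16.413333…
R0 > 1, so the population is growing.

growing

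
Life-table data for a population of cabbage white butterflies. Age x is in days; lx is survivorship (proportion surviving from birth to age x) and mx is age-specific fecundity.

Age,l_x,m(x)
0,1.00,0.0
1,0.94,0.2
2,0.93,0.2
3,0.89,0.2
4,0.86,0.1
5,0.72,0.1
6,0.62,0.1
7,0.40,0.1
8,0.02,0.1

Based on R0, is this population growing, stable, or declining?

declining

R0 = Σ lx·mx = 0 + 0.188 + 0.186 + 0.178 + 0.086 + 0.072 + 0.062 + 0.04 + 0.002 = 0.814
R0 < 1, so the population is declining.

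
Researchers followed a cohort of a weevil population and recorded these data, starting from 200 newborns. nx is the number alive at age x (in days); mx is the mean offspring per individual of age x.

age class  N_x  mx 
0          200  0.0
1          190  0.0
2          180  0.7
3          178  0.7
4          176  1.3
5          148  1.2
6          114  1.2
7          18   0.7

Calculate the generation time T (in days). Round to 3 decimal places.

4.139

lx = nx/n0 = nx/200: 1, 0.95, 0.9, 0.89, 0.88, 0.74, 0.57, 0.09
lx·mx: 0, 0, 0.63, 0.623, 1.144, 0.888, 0.684, 0.063 → R0 = 4.032
x·lx·mx: 0, 0, 1.26, 1.869, 4.576, 4.44, 4.104, 0.441 → Σ = 16.69
T = 16.69 / 4.032 = 4.139385… → 4.139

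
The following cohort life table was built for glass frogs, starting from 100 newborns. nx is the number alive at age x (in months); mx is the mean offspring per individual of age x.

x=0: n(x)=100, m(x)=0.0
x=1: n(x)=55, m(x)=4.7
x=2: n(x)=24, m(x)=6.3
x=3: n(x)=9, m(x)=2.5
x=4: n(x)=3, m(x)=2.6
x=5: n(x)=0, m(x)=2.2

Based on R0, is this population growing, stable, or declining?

lx = nx/n0 = nx/100: 1, 0.55, 0.24, 0.09, 0.03, 0
R0 = Σ lx·mx = 0 + 2.585 + 1.512 + 0.225 + 0.078 + 0 = 4.4
R0 > 1, so the population is growing.

growing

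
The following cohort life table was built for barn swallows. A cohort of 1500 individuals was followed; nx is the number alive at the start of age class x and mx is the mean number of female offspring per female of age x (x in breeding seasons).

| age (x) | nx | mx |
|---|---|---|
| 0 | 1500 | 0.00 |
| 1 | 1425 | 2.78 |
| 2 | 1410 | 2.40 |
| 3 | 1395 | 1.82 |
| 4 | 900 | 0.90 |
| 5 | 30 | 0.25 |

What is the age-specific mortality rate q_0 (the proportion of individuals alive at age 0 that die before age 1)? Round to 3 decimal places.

0.050

lx = nx/n0 = nx/1500: 1, 0.95, 0.94, 0.93, 0.6, 0.02
q_0 = (l_0 − l_1) / l_0 = (1 − 0.95) / 1
     = 0.05 / 1 = 0.05 → 0.050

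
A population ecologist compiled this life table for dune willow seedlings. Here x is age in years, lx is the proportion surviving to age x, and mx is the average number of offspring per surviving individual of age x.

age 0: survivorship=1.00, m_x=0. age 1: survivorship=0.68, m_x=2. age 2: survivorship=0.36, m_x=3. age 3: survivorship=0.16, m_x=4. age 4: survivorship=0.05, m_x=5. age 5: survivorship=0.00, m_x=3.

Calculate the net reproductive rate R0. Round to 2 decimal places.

lx·mx by age: 0, 1.36, 1.08, 0.64, 0.25, 0
R0 = Σ lx·mx = 3.33 → 3.33

3.33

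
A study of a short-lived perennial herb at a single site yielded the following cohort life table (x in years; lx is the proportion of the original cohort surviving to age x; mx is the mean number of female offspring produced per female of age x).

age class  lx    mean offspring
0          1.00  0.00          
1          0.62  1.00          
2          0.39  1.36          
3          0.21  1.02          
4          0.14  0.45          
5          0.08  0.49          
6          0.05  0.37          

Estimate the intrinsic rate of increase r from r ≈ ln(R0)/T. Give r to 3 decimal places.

R0 = Σ lx·mx = 0 + 0.62 + 0.5304 + 0.2142 + 0.063 + 0.0392 + 0.0185 = 1.4853
Σ x·lx·mx = 2.8824; T = 2.8824/1.4853 = 1.94062…
r ≈ ln(R0)/T = ln(1.4853)/1.94062… = 0.20386… → 0.204

0.204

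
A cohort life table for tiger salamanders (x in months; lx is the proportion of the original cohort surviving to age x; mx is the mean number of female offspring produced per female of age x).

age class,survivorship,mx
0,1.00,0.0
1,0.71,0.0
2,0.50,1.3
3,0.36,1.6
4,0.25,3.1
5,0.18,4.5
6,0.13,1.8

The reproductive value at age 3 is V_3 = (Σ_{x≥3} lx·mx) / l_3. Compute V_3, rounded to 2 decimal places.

6.65

lx·mx for x ≥ 3: 0.576, 0.775, 0.81, 0.234 → sum = 2.395
V_3 = 2.395 / l_3 = 2.395 / 0.36 = 6.652778… → 6.65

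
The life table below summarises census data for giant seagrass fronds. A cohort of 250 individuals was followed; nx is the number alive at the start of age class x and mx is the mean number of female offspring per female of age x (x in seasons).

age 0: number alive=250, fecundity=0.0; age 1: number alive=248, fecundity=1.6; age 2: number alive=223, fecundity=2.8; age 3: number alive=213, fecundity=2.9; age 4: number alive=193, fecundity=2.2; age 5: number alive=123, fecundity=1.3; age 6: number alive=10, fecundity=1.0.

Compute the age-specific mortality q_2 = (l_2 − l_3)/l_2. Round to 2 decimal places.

0.04

lx = nx/n0 = nx/250: 1, 0.992, 0.892, 0.852, 0.772, 0.492, 0.04
q_2 = (l_2 − l_3) / l_2 = (0.892 − 0.852) / 0.892
     = 0.04 / 0.892 = 0.044843… → 0.04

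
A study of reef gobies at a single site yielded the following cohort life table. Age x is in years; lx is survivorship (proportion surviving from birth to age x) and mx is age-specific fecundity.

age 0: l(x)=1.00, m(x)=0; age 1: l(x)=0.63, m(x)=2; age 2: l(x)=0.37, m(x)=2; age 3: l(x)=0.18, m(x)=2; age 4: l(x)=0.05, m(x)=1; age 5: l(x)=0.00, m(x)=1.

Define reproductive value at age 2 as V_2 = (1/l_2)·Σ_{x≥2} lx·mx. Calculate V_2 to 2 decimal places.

3.11

lx·mx for x ≥ 2: 0.74, 0.36, 0.05, 0 → sum = 1.15
V_2 = 1.15 / l_2 = 1.15 / 0.37 = 3.108108… → 3.11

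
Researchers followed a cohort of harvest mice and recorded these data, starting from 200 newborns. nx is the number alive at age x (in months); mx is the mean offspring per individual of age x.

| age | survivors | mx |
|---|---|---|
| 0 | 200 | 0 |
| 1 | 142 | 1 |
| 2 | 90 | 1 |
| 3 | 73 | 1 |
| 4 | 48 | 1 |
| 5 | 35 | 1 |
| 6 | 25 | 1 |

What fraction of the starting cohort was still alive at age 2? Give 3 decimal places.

l_2 = n_2/n_0 = 90/200 = 0.45 → 0.450

0.450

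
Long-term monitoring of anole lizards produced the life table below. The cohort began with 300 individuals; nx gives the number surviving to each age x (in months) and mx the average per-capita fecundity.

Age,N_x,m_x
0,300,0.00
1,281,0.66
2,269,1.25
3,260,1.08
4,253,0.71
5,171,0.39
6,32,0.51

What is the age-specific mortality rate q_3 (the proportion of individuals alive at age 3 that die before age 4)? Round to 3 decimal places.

0.027

lx = nx/n0 = nx/300: 1, 0.93667…, 0.89667…, 0.86667…, 0.84333…, 0.57, 0.10667…
q_3 = (l_3 − l_4) / l_3 = (0.866667… − 0.843333…) / 0.866667…
     = 0.023333… / 0.866667… = 0.026923… → 0.027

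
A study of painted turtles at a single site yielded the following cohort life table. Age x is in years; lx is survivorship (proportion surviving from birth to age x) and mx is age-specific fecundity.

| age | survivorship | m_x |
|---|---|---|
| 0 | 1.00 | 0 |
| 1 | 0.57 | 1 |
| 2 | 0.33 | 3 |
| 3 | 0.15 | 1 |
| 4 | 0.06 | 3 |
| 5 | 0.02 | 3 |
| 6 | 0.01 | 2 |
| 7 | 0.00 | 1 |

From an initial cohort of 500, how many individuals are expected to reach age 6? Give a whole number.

Expected survivors = N0 · l_6 = 500 × 0.01 = 5 → 5

5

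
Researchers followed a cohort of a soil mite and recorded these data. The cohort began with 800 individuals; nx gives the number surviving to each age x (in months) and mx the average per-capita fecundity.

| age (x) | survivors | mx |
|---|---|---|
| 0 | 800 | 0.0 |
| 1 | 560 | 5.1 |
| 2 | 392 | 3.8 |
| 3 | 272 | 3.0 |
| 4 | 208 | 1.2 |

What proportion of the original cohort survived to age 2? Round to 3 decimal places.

l_2 = n_2/n_0 = 392/800 = 0.49 → 0.490

0.490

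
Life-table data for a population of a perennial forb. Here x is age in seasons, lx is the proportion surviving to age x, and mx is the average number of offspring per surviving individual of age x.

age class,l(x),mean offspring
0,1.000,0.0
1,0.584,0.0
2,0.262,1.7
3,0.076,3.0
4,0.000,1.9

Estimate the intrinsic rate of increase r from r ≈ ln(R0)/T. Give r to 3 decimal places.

-0.169

R0 = Σ lx·mx = 0 + 0 + 0.4454 + 0.228 + 0 = 0.6734
Σ x·lx·mx = 1.5748; T = 1.5748/0.6734 = 2.33858…
r ≈ ln(R0)/T = ln(0.6734)/2.33858… = -0.16908… → -0.169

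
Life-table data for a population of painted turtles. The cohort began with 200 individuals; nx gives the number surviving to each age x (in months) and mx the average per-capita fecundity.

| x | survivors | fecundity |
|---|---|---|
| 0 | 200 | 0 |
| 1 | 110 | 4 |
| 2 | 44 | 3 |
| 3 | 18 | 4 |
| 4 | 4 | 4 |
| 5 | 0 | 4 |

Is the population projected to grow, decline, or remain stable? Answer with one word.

lx = nx/n0 = nx/200: 1, 0.55, 0.22, 0.09, 0.02, 0
R0 = Σ lx·mx = 0 + 2.2 + 0.66 + 0.36 + 0.08 + 0 = 3.3
R0 > 1, so the population is growing.

growing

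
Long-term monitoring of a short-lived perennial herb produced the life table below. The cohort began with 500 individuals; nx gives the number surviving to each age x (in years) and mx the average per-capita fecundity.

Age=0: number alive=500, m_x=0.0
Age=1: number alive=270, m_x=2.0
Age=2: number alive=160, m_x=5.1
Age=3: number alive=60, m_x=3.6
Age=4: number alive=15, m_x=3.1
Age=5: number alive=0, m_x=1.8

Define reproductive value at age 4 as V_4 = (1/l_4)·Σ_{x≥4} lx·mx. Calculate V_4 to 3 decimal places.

lx = nx/n0 = nx/500: 1, 0.54, 0.32, 0.12, 0.03, 0
lx·mx for x ≥ 4: 0.093, 0 → sum = 0.093
V_4 = 0.093 / l_4 = 0.093 / 0.03 = 3.1 → 3.100

3.100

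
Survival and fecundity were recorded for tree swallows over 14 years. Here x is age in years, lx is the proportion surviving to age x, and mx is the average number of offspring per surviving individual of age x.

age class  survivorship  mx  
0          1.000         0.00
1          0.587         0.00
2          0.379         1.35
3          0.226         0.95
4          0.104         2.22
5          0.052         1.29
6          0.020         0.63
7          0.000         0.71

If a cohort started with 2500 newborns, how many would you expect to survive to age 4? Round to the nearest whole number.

260

Expected survivors = N0 · l_4 = 2500 × 0.104 = 260 → 260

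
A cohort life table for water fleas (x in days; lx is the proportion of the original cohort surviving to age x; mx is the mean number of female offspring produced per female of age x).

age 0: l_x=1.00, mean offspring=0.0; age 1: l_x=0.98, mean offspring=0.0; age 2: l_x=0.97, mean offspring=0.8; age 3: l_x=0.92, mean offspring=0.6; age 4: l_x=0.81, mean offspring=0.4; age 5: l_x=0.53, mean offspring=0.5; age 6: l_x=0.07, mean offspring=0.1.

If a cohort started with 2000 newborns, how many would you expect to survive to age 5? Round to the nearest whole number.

Expected survivors = N0 · l_5 = 2000 × 0.53 = 1060 → 1060

1060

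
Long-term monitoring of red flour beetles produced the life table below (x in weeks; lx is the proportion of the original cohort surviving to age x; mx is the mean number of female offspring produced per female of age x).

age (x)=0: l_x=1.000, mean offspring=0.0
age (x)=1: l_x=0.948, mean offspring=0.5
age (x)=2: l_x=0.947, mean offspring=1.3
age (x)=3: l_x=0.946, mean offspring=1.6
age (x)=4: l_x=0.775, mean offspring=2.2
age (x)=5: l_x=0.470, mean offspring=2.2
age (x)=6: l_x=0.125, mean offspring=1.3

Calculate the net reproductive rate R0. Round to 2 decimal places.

lx·mx by age: 0, 0.474, 1.2311, 1.5136, 1.705, 1.034, 0.1625
R0 = Σ lx·mx = 6.1202 → 6.12

6.12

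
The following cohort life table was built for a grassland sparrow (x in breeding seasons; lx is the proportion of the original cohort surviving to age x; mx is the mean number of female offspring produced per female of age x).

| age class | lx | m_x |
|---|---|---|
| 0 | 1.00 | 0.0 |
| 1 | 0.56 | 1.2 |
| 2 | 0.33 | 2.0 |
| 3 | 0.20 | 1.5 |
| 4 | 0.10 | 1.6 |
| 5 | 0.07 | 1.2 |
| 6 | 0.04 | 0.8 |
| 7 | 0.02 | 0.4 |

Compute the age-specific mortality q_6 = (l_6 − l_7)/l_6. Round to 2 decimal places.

q_6 = (l_6 − l_7) / l_6 = (0.04 − 0.02) / 0.04
     = 0.02 / 0.04 = 0.5 → 0.50

0.50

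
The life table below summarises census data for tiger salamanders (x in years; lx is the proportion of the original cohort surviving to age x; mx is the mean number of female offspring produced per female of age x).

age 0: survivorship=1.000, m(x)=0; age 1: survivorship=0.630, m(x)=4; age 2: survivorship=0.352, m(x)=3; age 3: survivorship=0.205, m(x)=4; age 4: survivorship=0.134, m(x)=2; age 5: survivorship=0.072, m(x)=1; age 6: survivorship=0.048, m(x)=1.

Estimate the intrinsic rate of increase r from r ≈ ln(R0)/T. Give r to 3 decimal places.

0.850

R0 = Σ lx·mx = 0 + 2.52 + 1.056 + 0.82 + 0.268 + 0.072 + 0.048 = 4.784
Σ x·lx·mx = 8.812; T = 8.812/4.784 = 1.84197…
r ≈ ln(R0)/T = ln(4.784)/1.84197… = 0.84978… → 0.850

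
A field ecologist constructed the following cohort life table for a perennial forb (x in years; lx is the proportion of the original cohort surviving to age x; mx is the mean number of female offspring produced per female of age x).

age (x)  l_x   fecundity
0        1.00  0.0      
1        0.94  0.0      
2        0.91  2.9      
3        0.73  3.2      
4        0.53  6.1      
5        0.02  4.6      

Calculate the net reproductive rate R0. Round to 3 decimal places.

8.300

lx·mx by age: 0, 0, 2.639, 2.336, 3.233, 0.092
R0 = Σ lx·mx = 8.3 → 8.300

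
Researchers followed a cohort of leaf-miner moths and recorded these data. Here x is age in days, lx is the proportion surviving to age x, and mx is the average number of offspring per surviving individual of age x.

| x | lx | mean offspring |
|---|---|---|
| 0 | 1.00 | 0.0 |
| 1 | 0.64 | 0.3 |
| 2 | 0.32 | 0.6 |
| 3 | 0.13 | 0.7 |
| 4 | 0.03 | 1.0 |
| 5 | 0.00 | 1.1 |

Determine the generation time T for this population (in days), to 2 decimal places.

lx·mx: 0, 0.192, 0.192, 0.091, 0.03, 0 → R0 = 0.505
x·lx·mx: 0, 0.192, 0.384, 0.273, 0.12, 0 → Σ = 0.969
T = 0.969 / 0.505 = 1.918812… → 1.92

1.92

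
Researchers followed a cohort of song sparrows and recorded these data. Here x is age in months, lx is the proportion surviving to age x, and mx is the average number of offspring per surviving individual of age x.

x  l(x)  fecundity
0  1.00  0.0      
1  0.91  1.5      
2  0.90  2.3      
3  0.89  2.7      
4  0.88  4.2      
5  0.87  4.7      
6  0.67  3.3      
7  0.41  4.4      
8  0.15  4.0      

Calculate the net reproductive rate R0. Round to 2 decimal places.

lx·mx by age: 0, 1.365, 2.07, 2.403, 3.696, 4.089, 2.211, 1.804, 0.6
R0 = Σ lx·mx = 18.238 → 18.24

18.24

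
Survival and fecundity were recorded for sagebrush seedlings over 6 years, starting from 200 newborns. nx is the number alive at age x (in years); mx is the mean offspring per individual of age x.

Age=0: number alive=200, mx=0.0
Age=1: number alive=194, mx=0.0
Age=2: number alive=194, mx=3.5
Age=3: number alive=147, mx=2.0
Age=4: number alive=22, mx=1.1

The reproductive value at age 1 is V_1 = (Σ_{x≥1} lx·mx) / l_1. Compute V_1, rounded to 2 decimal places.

lx = nx/n0 = nx/200: 1, 0.97, 0.97, 0.735, 0.11
lx·mx for x ≥ 1: 0, 3.395, 1.47, 0.121 → sum = 4.986
V_1 = 4.986 / l_1 = 4.986 / 0.97 = 5.140206… → 5.14

5.14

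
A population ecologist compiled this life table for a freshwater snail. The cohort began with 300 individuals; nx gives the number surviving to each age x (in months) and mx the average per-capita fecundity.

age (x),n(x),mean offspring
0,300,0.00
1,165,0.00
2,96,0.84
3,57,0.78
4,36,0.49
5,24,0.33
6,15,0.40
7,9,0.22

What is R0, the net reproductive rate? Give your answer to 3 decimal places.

0.529

lx = nx/n0 = nx/300: 1, 0.55, 0.32, 0.19, 0.12, 0.08, 0.05, 0.03
lx·mx by age: 0, 0, 0.2688, 0.1482, 0.0588, 0.0264, 0.02, 0.0066
R0 = Σ lx·mx = 0.5288 → 0.529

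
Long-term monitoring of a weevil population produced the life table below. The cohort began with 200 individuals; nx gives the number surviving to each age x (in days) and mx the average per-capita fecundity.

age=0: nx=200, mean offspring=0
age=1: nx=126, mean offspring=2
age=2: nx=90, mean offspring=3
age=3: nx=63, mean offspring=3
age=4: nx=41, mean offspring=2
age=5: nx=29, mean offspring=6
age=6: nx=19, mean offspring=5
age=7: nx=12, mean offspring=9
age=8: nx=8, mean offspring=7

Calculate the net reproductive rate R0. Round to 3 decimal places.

lx = nx/n0 = nx/200: 1, 0.63, 0.45, 0.315, 0.205, 0.145, 0.095, 0.06, 0.04
lx·mx by age: 0, 1.26, 1.35, 0.945, 0.41, 0.87, 0.475, 0.54, 0.28
R0 = Σ lx·mx = 6.13 → 6.130

6.130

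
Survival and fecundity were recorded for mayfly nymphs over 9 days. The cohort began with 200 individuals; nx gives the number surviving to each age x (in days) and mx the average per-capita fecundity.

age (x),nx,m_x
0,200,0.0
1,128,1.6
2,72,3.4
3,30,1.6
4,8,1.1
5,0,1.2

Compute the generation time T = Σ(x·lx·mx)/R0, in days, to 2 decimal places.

lx = nx/n0 = nx/200: 1, 0.64, 0.36, 0.15, 0.04, 0
lx·mx: 0, 1.024, 1.224, 0.24, 0.044, 0 → R0 = 2.532
x·lx·mx: 0, 1.024, 2.448, 0.72, 0.176, 0 → Σ = 4.368
T = 4.368 / 2.532 = 1.725118… → 1.73

1.73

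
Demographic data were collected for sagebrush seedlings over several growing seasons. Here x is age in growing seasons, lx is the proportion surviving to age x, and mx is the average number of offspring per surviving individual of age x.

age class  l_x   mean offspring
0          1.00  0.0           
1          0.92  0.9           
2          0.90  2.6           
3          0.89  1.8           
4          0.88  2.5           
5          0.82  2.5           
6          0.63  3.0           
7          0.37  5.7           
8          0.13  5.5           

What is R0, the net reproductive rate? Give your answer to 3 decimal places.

13.734

lx·mx by age: 0, 0.828, 2.34, 1.602, 2.2, 2.05, 1.89, 2.109, 0.715
R0 = Σ lx·mx = 13.734 → 13.734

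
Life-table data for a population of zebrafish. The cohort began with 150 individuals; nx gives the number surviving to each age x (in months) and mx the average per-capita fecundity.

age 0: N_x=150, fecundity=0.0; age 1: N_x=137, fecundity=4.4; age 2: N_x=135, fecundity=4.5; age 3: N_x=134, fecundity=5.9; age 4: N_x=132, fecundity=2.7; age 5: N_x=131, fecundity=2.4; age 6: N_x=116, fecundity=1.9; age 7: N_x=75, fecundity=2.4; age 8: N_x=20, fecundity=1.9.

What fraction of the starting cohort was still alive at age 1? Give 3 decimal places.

0.913

l_1 = n_1/n_0 = 137/150 = 0.913333… → 0.913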